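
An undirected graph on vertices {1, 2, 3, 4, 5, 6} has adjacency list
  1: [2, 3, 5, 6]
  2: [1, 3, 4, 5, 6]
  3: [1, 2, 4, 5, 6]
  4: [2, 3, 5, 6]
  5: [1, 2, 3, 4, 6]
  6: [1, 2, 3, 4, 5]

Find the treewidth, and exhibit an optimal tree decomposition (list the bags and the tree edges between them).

Every bag has size at most 5, so the width is 5 − 1 = 4 and tw(G) ≤ 4. Conversely, {1, 2, 3, 5, 6} is a clique of size 5, and the vertices of any clique must share a bag in every tree decomposition; so some bag has ≥ 5 vertices and tw(G) ≥ 4. The upper and lower bounds meet at 4, so that is the treewidth.

Treewidth 4.
Bags: B1 = {2, 3, 4, 5, 6}  B2 = {1, 2, 3, 5, 6}
Tree: B1–B2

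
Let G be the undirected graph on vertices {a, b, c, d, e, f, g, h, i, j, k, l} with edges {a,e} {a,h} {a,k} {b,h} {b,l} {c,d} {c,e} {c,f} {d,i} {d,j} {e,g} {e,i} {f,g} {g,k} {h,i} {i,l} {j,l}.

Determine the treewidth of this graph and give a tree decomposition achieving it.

Every bag has size at most 4, so the width is 4 − 1 = 3 and tw(G) ≤ 3. For the lower bound: the 4 vertex sets {f,g,k}, {c}, {e}, {a,d,h,i} are disjoint, each induces a connected subgraph, and every pair is joined by at least one edge of G. Contracting each set to a single vertex therefore yields K_{4} as a minor, and since treewidth is minor-monotone, tw(G) ≥ tw(K_{4}) = 3. Combining the bounds, tw(G) = 3.

Treewidth 3.
One optimal decomposition is:
Bags: B1 = {c, f, g, k}  B2 = {c, e, g, k}  B3 = {a, c, e, k}  B4 = {a, c, d, e}  B5 = {a, d, e, i}  B6 = {a, d, h, i}  B7 = {d, h, i, j}  B8 = {h, i, j, l}  B9 = {b, h, j, l}
Tree: B1–B2, B2–B3, B3–B4, B4–B5, B5–B6, B6–B7, B7–B8, B8–B9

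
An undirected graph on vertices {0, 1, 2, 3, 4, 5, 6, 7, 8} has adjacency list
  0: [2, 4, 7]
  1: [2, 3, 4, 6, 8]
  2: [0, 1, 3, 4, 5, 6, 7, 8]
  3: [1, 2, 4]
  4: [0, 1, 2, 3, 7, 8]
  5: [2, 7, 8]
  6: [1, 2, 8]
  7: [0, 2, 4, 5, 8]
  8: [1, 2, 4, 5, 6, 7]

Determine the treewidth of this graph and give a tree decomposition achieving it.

Treewidth 3.
One such decomposition:
Bags: B1 = {2, 4, 7, 8}  B2 = {0, 2, 4, 7}  B3 = {2, 5, 7, 8}  B4 = {1, 2, 4, 8}  B5 = {1, 2, 3, 4}  B6 = {1, 2, 6, 8}
Tree: B1–B2, B1–B3, B1–B4, B4–B5, B4–B6

Every bag has size at most 4, so the width is 4 − 1 = 3 and tw(G) ≤ 3. On the other hand G contains the 4-clique {0, 2, 4, 7}. A clique must lie in a single bag of any decomposition, so no decomposition can have width below 3. Combining the bounds, tw(G) = 3.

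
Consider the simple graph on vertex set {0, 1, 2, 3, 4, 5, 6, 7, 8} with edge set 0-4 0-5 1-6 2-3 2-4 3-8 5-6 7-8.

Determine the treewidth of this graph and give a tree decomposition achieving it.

Every bag has size at most 2, so the width is 2 − 1 = 1 and tw(G) ≤ 1. Since G has at least one edge (e.g. 7–8), it is not an edgeless graph, so tw(G) ≥ 1. Hence tw(G) = 1 exactly.

Treewidth 1.
One such decomposition:
Bags: B1 = {7, 8}  B2 = {3, 8}  B3 = {2, 3}  B4 = {2, 4}  B5 = {0, 4}  B6 = {0, 5}  B7 = {5, 6}  B8 = {1, 6}
Tree: B1–B2, B2–B3, B3–B4, B4–B5, B5–B6, B6–B7, B7–B8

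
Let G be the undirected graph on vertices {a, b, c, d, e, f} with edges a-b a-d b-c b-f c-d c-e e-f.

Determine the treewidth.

2

A width-2 tree decomposition is:
Bags: B1 = {a, c, d}  B2 = {a, b, c}  B3 = {b, c, e}  B4 = {b, e, f}
Tree: B1–B2, B2–B3, B3–B4
Each bag holds 3 vertices, so the decomposition has width 2, which upper-bounds the treewidth. Since d–a–b–c–d is a cycle in G, G is not acyclic. Forests are exactly the graphs of treewidth ≤ 1, so tw(G) ≥ 2. The upper and lower bounds meet at 2, so that is the treewidth.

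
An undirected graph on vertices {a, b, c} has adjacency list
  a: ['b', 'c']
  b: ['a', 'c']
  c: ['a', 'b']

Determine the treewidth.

A width-2 tree decomposition is:
Bags: B1 = {a, b, c}
Tree: (single bag)
A single bag containing all 3 vertices is trivially a valid decomposition of width 2. On the other hand G contains the 3-clique {a, b, c}. A clique must lie in a single bag of any decomposition, so no decomposition can have width below 2. Hence tw(G) = 2 exactly.

2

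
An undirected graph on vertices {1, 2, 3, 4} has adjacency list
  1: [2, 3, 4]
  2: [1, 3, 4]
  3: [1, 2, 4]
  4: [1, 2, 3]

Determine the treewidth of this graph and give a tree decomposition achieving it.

With just one bag of size 4, the width is 4 − 1 = 3, so tw(G) ≤ 3. On the other hand G contains the 4-clique {1, 2, 3, 4}. A clique must lie in a single bag of any decomposition, so no decomposition can have width below 3. Combining the bounds, tw(G) = 3.

Treewidth 3.
One optimal decomposition is:
Bags: B1 = {1, 2, 3, 4}
Tree: (single bag)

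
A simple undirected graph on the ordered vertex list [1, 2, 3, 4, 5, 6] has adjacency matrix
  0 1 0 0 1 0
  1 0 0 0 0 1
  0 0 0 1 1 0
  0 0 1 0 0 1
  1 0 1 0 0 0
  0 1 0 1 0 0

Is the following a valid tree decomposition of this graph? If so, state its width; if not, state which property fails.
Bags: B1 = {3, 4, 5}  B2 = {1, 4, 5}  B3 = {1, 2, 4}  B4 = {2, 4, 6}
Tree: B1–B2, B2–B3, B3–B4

Vertex coverage: the bags together contain {1, 2, 3, 4, 5, 6}, the full vertex set. Edge coverage: each edge of G has both endpoints in at least one bag. Running intersection: for every vertex, the bags containing it form a connected subtree. All three properties hold, so this is a valid tree decomposition of width max|bag| − 1 = 2, and hence tw(G) ≤ 2.

Yes; width 2.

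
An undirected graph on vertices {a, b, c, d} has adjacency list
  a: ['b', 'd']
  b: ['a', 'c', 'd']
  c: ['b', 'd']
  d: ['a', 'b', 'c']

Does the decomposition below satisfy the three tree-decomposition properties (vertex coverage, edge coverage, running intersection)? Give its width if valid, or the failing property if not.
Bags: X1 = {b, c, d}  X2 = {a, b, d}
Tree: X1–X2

Yes; width 2.

Checking the three conditions: (i) the bags cover all of {a, b, c, d}; (ii) for each edge, some bag contains both endpoints; (iii) the bags containing any fixed vertex form a subtree. All hold, so the decomposition is valid with width 3 − 1 = 2.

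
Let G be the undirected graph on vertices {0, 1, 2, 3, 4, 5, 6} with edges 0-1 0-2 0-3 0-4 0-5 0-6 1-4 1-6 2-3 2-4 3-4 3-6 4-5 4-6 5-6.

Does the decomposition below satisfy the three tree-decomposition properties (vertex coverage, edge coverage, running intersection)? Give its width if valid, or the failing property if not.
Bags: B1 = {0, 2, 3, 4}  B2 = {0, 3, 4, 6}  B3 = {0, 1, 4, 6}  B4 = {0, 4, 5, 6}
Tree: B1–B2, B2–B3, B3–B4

Yes; width 3.

Checking the three conditions: (i) the bags cover all of {0, 1, 2, 3, 4, 5, 6}; (ii) for each edge, some bag contains both endpoints; (iii) the bags containing any fixed vertex form a subtree. All hold, so the decomposition is valid with width 4 − 1 = 3.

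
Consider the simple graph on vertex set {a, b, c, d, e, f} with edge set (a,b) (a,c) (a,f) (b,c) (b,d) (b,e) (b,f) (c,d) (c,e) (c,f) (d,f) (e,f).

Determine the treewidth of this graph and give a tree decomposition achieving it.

Treewidth 3.
One such decomposition:
Bags: B1 = {b, c, d, f}  B2 = {b, c, e, f}  B3 = {a, b, c, f}
Tree: B1–B2, B1–B3

Each bag holds 4 vertices, so the decomposition has width 3, which upper-bounds the treewidth. For the lower bound, the 4 vertices {b, c, d, f} are pairwise adjacent, and any tree decomposition puts a clique entirely inside one bag — forcing width ≥ 3. The upper and lower bounds meet at 3, so that is the treewidth.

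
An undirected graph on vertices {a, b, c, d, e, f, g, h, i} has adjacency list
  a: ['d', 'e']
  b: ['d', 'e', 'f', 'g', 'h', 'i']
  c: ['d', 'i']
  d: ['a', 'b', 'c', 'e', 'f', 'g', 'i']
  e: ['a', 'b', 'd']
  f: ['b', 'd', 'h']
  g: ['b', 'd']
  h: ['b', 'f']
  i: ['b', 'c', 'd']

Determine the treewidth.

A width-2 tree decomposition is:
Bags: B1 = {a, d, e}  B2 = {b, d, e}  B3 = {b, d, f}  B4 = {b, d, g}  B5 = {b, f, h}  B6 = {b, d, i}  B7 = {c, d, i}
Tree: B1–B2, B2–B3, B2–B4, B3–B5, B2–B6, B6–B7
Every bag has size at most 3, so the width is 3 − 1 = 2 and tw(G) ≤ 2. For the lower bound, the 3 vertices {c, d, i} are pairwise adjacent, and any tree decomposition puts a clique entirely inside one bag — forcing width ≥ 2. Therefore the treewidth is 2.

2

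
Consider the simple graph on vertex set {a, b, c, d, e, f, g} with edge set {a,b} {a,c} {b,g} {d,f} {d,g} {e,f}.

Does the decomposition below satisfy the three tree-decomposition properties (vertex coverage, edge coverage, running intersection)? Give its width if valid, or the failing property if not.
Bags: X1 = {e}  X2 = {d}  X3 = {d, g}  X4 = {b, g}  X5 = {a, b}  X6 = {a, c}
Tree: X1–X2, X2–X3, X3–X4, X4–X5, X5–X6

No — vertex f appears in no bag.

A tree decomposition must satisfy three properties: every vertex lies in some bag; for every edge, both endpoints lie together in some bag; and for every vertex, the bags containing it form a connected subtree. Here vertex f appears in no bag, so the decomposition is invalid.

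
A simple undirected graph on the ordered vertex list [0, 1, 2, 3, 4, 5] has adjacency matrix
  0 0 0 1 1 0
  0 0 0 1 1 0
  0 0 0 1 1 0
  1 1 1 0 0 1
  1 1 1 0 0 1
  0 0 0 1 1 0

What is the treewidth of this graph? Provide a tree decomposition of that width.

Treewidth 2.
One optimal decomposition is:
Bags: B1 = {0, 3, 4}  B2 = {3, 4, 5}  B3 = {2, 3, 4}  B4 = {1, 3, 4}
Tree: B1–B2, B2–B3, B3–B4

The largest bag has 3 vertices, giving width 2; this decomposition certifies tw(G) ≤ 2. For the lower bound, G contains the cycle 4–0–3–5–4, so G is not a forest; only forests have treewidth ≤ 1, hence tw(G) ≥ 2. Therefore the treewidth is 2.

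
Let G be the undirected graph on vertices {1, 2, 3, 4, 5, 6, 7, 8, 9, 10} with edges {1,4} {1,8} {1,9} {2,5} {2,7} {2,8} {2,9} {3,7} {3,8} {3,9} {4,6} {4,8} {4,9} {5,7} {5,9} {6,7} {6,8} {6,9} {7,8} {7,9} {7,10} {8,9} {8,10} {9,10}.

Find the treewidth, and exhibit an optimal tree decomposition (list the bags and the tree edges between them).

Treewidth 3.
One such decomposition:
Bags: B1 = {6, 7, 8, 9}  B2 = {7, 8, 9, 10}  B3 = {2, 7, 8, 9}  B4 = {4, 6, 8, 9}  B5 = {3, 7, 8, 9}  B6 = {1, 4, 8, 9}  B7 = {2, 5, 7, 9}
Tree: B1–B2, B2–B3, B1–B4, B3–B5, B4–B6, B3–B7

Every bag has size at most 4, so the width is 4 − 1 = 3 and tw(G) ≤ 3. For the lower bound, the 4 vertices {1, 4, 8, 9} are pairwise adjacent, and any tree decomposition puts a clique entirely inside one bag — forcing width ≥ 3. Hence tw(G) = 3 exactly.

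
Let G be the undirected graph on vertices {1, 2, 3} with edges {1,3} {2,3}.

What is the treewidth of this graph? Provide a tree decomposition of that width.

Treewidth 1.
One such decomposition:
Bags: B1 = {2, 3}  B2 = {1, 3}
Tree: B1–B2

The largest bag has 2 vertices, giving width 1; this decomposition certifies tw(G) ≤ 1. G has an edge, so its treewidth is at least 1. Hence tw(G) = 1 exactly.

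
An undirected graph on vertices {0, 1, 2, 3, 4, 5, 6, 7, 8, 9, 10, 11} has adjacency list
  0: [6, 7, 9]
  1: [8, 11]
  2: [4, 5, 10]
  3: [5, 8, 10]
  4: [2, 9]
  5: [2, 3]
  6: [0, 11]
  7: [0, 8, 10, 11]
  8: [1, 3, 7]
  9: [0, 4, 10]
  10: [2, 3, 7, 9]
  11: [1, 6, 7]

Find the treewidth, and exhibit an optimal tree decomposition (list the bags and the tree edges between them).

Each bag holds 4 vertices, so the decomposition has width 3, which upper-bounds the treewidth. For the lower bound: the 4 vertex sets {2,4,5}, {3}, {10}, {0,7,8,9} are disjoint, each induces a connected subgraph, and every pair is joined by at least one edge of G. Contracting each set to a single vertex therefore yields K_{4} as a minor, and since treewidth is minor-monotone, tw(G) ≥ tw(K_{4}) = 3. Hence tw(G) = 3 exactly.

Treewidth 3.
Bags: B1 = {2, 3, 4, 5}  B2 = {2, 3, 4, 10}  B3 = {3, 4, 9, 10}  B4 = {3, 8, 9, 10}  B5 = {7, 8, 9, 10}  B6 = {0, 7, 8, 9}  B7 = {0, 1, 7, 8}  B8 = {0, 1, 7, 11}  B9 = {0, 1, 6, 11}
Tree: B1–B2, B2–B3, B3–B4, B4–B5, B5–B6, B6–B7, B7–B8, B8–B9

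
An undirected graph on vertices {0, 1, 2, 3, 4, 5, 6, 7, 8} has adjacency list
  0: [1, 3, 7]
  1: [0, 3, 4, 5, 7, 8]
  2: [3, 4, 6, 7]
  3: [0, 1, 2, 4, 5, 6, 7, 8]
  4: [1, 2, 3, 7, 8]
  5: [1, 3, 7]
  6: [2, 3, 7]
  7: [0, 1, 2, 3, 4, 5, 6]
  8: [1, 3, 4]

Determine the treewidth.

A width-3 tree decomposition is:
Bags: B1 = {1, 3, 4, 7}  B2 = {0, 1, 3, 7}  B3 = {2, 3, 4, 7}  B4 = {2, 3, 6, 7}  B5 = {1, 3, 5, 7}  B6 = {1, 3, 4, 8}
Tree: B1–B2, B1–B3, B3–B4, B2–B5, B1–B6
The largest bag has 4 vertices, giving width 3; this decomposition certifies tw(G) ≤ 3. Conversely, {1, 3, 4, 8} is a clique of size 4, and the vertices of any clique must share a bag in every tree decomposition; so some bag has ≥ 4 vertices and tw(G) ≥ 3. The upper and lower bounds meet at 3, so that is the treewidth.

3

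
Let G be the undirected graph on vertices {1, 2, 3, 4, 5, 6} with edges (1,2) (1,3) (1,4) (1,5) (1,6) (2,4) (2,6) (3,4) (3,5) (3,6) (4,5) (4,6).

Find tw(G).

A width-3 tree decomposition is:
Bags: B1 = {1, 3, 4, 6}  B2 = {1, 3, 4, 5}  B3 = {1, 2, 4, 6}
Tree: B1–B2, B1–B3
The largest bag has 4 vertices, giving width 3; this decomposition certifies tw(G) ≤ 3. For the lower bound, the 4 vertices {1, 2, 4, 6} are pairwise adjacent, and any tree decomposition puts a clique entirely inside one bag — forcing width ≥ 3. Therefore the treewidth is 3.

3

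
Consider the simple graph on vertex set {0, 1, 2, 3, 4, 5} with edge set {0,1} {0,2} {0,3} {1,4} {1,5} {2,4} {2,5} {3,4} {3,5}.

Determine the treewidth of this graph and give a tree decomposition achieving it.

Each bag holds 4 vertices, so the decomposition has width 3, which upper-bounds the treewidth. For the lower bound: the 4 vertex sets {2,4}, {0,1}, {5}, {3} are disjoint, each induces a connected subgraph, and every pair is joined by at least one edge of G. Contracting each set to a single vertex therefore yields K_{4} as a minor, and since treewidth is minor-monotone, tw(G) ≥ tw(K_{4}) = 3. The upper and lower bounds meet at 3, so that is the treewidth.

Treewidth 3.
Bags: B1 = {0, 2, 4, 5}  B2 = {0, 1, 4, 5}  B3 = {0, 3, 4, 5}
Tree: B1–B2, B2–B3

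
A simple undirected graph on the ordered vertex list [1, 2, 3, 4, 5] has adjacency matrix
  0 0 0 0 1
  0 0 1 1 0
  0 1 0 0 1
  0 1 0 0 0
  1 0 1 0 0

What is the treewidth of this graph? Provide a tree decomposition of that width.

Treewidth 1.
One optimal decomposition is:
Bags: B1 = {2, 4}  B2 = {2, 3}  B3 = {3, 5}  B4 = {1, 5}
Tree: B1–B2, B2–B3, B3–B4

Each bag holds 2 vertices, so the decomposition has width 1, which upper-bounds the treewidth. Any graph with an edge has treewidth ≥ 1, and G has the edge 4–2. Therefore the treewidth is 1.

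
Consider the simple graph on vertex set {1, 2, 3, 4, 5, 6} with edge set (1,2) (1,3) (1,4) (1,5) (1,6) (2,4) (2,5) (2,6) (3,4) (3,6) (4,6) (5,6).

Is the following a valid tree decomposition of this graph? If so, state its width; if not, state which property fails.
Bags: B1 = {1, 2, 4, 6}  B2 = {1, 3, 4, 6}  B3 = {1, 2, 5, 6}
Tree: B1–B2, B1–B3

Vertex coverage: the bags together contain {1, 2, 3, 4, 5, 6}, the full vertex set. Edge coverage: each edge of G has both endpoints in at least one bag. Running intersection: for every vertex, the bags containing it form a connected subtree. All three properties hold, so this is a valid tree decomposition of width max|bag| − 1 = 3, and hence tw(G) ≤ 3.

Yes; width 3.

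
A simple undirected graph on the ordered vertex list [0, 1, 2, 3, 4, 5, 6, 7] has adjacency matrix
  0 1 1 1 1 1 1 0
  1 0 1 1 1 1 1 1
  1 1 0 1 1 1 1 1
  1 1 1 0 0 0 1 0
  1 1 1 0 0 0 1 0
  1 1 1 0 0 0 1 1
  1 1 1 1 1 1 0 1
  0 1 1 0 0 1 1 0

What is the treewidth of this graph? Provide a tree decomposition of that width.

The largest bag has 5 vertices, giving width 4; this decomposition certifies tw(G) ≤ 4. On the other hand G contains the 5-clique {0, 1, 2, 3, 6}. A clique must lie in a single bag of any decomposition, so no decomposition can have width below 4. Combining the bounds, tw(G) = 4.

Treewidth 4.
One such decomposition:
Bags: B1 = {0, 1, 2, 5, 6}  B2 = {1, 2, 5, 6, 7}  B3 = {0, 1, 2, 4, 6}  B4 = {0, 1, 2, 3, 6}
Tree: B1–B2, B1–B3, B1–B4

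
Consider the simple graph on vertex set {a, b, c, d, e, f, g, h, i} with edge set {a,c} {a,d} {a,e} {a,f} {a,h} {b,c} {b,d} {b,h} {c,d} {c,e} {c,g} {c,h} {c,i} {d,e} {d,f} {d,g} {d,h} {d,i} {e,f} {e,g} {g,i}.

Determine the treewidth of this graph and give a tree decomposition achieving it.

Each bag holds 4 vertices, so the decomposition has width 3, which upper-bounds the treewidth. For the lower bound, the 4 vertices {c, d, e, g} are pairwise adjacent, and any tree decomposition puts a clique entirely inside one bag — forcing width ≥ 3. Combining the bounds, tw(G) = 3.

Treewidth 3.
One optimal decomposition is:
Bags: B1 = {a, c, d, e}  B2 = {c, d, e, g}  B3 = {a, d, e, f}  B4 = {a, c, d, h}  B5 = {c, d, g, i}  B6 = {b, c, d, h}
Tree: B1–B2, B1–B3, B1–B4, B2–B5, B4–B6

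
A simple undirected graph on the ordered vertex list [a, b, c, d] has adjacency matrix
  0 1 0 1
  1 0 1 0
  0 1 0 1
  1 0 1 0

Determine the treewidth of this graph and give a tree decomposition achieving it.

Treewidth 2.
One such decomposition:
Bags: B1 = {a, b, c}  B2 = {a, c, d}
Tree: B1–B2

The largest bag has 3 vertices, giving width 2; this decomposition certifies tw(G) ≤ 2. The edges a–b–c–d–a form a cycle, so G is not a tree and its treewidth is at least 2. Hence tw(G) = 2 exactly.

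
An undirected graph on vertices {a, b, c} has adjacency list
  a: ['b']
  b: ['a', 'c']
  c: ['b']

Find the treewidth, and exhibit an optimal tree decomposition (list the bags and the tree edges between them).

Each bag holds 2 vertices, so the decomposition has width 1, which upper-bounds the treewidth. G has an edge, so its treewidth is at least 1. Hence tw(G) = 1 exactly.

Treewidth 1.
One such decomposition:
Bags: B1 = {b, c}  B2 = {a, b}
Tree: B1–B2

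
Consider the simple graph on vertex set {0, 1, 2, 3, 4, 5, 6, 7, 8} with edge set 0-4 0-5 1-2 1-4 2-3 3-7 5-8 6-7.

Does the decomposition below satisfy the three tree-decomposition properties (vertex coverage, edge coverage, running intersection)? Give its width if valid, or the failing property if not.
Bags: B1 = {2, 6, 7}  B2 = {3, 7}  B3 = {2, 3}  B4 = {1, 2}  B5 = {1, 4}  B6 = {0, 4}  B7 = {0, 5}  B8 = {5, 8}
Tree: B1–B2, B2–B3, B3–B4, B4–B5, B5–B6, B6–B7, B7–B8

No — bags containing vertex 2 are not connected in the tree.

A tree decomposition must satisfy three properties: every vertex lies in some bag; for every edge, both endpoints lie together in some bag; and for every vertex, the bags containing it form a connected subtree. Here bags containing vertex 2 are not connected in the tree, so the decomposition is invalid.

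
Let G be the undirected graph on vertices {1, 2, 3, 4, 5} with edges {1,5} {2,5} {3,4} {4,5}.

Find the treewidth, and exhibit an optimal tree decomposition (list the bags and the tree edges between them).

Treewidth 1.
Bags: B1 = {3, 4}  B2 = {4, 5}  B3 = {2, 5}  B4 = {1, 5}
Tree: B1–B2, B2–B3, B3–B4

Each bag holds 2 vertices, so the decomposition has width 1, which upper-bounds the treewidth. G has an edge, so its treewidth is at least 1. The upper and lower bounds meet at 1, so that is the treewidth.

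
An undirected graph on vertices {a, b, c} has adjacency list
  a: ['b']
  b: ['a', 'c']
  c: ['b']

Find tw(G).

1

A width-1 tree decomposition is:
Bags: B1 = {b, c}  B2 = {a, b}
Tree: B1–B2
Each bag holds 2 vertices, so the decomposition has width 1, which upper-bounds the treewidth. Any graph with an edge has treewidth ≥ 1, and G has the edge b–c. Therefore the treewidth is 1.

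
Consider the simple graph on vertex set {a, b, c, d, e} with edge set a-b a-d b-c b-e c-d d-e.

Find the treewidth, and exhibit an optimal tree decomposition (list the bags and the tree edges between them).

Each bag holds 3 vertices, so the decomposition has width 2, which upper-bounds the treewidth. Since d–a–b–c–d is a cycle in G, G is not acyclic. Forests are exactly the graphs of treewidth ≤ 1, so tw(G) ≥ 2. Therefore the treewidth is 2.

Treewidth 2.
One optimal decomposition is:
Bags: B1 = {a, b, d}  B2 = {b, c, d}  B3 = {b, d, e}
Tree: B1–B2, B2–B3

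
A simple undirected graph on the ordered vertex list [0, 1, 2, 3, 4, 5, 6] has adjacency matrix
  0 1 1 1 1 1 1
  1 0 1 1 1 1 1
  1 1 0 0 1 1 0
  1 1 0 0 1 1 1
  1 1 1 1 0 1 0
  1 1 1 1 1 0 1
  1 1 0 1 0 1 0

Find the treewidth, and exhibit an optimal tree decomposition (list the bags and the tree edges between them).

The largest bag has 5 vertices, giving width 4; this decomposition certifies tw(G) ≤ 4. On the other hand G contains the 5-clique {0, 1, 2, 4, 5}. A clique must lie in a single bag of any decomposition, so no decomposition can have width below 4. Combining the bounds, tw(G) = 4.

Treewidth 4.
Bags: B1 = {0, 1, 2, 4, 5}  B2 = {0, 1, 3, 4, 5}  B3 = {0, 1, 3, 5, 6}
Tree: B1–B2, B2–B3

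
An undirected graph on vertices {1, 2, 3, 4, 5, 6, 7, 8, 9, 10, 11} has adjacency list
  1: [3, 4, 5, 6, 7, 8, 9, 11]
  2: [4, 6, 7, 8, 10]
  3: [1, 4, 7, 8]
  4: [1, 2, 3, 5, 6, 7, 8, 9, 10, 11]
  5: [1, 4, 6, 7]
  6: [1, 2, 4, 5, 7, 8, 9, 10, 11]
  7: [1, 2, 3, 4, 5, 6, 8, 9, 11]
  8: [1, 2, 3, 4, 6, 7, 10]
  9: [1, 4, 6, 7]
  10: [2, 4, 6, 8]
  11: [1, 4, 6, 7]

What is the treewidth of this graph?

A width-4 tree decomposition is:
Bags: B1 = {1, 4, 6, 7, 11}  B2 = {1, 4, 5, 6, 7}  B3 = {1, 4, 6, 7, 9}  B4 = {1, 4, 6, 7, 8}  B5 = {2, 4, 6, 7, 8}  B6 = {2, 4, 6, 8, 10}  B7 = {1, 3, 4, 7, 8}
Tree: B1–B2, B2–B3, B1–B4, B4–B5, B5–B6, B4–B7
Each bag holds 5 vertices, so the decomposition has width 4, which upper-bounds the treewidth. For the lower bound, the 5 vertices {1, 3, 4, 7, 8} are pairwise adjacent, and any tree decomposition puts a clique entirely inside one bag — forcing width ≥ 4. Hence tw(G) = 4 exactly.

4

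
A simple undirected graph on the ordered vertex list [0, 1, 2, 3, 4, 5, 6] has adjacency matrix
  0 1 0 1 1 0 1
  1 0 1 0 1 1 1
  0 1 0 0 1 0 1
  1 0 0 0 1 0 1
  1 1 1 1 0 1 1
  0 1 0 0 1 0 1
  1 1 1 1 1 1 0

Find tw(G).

A width-3 tree decomposition is:
Bags: B1 = {1, 4, 5, 6}  B2 = {0, 1, 4, 6}  B3 = {0, 3, 4, 6}  B4 = {1, 2, 4, 6}
Tree: B1–B2, B2–B3, B1–B4
Each bag holds 4 vertices, so the decomposition has width 3, which upper-bounds the treewidth. Conversely, {0, 1, 4, 6} is a clique of size 4, and the vertices of any clique must share a bag in every tree decomposition; so some bag has ≥ 4 vertices and tw(G) ≥ 3. Hence tw(G) = 3 exactly.

3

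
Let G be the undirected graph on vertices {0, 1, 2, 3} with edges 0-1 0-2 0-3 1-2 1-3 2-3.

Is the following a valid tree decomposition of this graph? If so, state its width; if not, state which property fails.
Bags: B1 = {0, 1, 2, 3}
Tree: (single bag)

Yes; width 3.

Vertex coverage: the bags together contain {0, 1, 2, 3}, the full vertex set. Edge coverage: each edge of G has both endpoints in at least one bag. Running intersection: for every vertex, the bags containing it form a connected subtree. All three properties hold, so this is a valid tree decomposition of width max|bag| − 1 = 3, and hence tw(G) ≤ 3.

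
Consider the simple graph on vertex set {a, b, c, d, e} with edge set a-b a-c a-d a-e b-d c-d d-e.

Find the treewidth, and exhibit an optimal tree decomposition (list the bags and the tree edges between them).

Treewidth 2.
One such decomposition:
Bags: B1 = {a, c, d}  B2 = {a, b, d}  B3 = {a, d, e}
Tree: B1–B2, B1–B3

Every bag has size at most 3, so the width is 3 − 1 = 2 and tw(G) ≤ 2. Conversely, {a, d, e} is a clique of size 3, and the vertices of any clique must share a bag in every tree decomposition; so some bag has ≥ 3 vertices and tw(G) ≥ 2. Hence tw(G) = 2 exactly.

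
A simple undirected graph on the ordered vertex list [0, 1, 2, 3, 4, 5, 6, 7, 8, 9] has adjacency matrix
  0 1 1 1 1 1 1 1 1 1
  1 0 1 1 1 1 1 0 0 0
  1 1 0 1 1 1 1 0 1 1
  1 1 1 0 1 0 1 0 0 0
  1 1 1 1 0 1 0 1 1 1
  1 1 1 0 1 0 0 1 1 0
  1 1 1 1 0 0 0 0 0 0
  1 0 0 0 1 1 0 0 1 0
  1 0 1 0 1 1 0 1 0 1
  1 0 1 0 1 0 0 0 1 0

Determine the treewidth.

4

A width-4 tree decomposition is:
Bags: B1 = {0, 1, 2, 4, 5}  B2 = {0, 2, 4, 5, 8}  B3 = {0, 4, 5, 7, 8}  B4 = {0, 1, 2, 3, 4}  B5 = {0, 2, 4, 8, 9}  B6 = {0, 1, 2, 3, 6}
Tree: B1–B2, B2–B3, B1–B4, B2–B5, B4–B6
Every bag has size at most 5, so the width is 5 − 1 = 4 and tw(G) ≤ 4. For the lower bound, the 5 vertices {0, 2, 4, 8, 9} are pairwise adjacent, and any tree decomposition puts a clique entirely inside one bag — forcing width ≥ 4. Combining the bounds, tw(G) = 4.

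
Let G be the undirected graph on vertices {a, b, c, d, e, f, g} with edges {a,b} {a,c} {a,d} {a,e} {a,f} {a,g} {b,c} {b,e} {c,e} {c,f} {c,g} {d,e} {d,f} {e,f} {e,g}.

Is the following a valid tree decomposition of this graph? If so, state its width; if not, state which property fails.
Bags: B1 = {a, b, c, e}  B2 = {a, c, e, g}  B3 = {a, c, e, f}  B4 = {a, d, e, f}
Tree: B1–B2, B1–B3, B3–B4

Every vertex of G appears in some bag (union = {a, b, c, d, e, f, g}); every edge is covered by a bag; and for each vertex v the set of bags containing v is connected in the bag tree. The decomposition is therefore valid. The largest bag has 4 vertices, so the width is 3.

Yes; width 3.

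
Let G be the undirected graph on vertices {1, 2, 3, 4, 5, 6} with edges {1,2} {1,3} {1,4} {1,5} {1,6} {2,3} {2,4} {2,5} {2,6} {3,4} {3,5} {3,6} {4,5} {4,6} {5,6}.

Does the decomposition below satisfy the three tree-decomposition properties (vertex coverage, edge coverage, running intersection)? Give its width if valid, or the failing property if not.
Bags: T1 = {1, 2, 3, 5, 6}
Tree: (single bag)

No — vertex 4 appears in no bag.

A tree decomposition must satisfy three properties: every vertex lies in some bag; for every edge, both endpoints lie together in some bag; and for every vertex, the bags containing it form a connected subtree. Here vertex 4 appears in no bag, so the decomposition is invalid.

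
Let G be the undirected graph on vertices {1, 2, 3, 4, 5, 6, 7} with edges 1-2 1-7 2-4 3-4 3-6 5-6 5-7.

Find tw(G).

A width-2 tree decomposition is:
Bags: B1 = {5, 6, 7}  B2 = {1, 6, 7}  B3 = {1, 2, 6}  B4 = {2, 4, 6}  B5 = {3, 4, 6}
Tree: B1–B2, B2–B3, B3–B4, B4–B5
Every bag has size at most 3, so the width is 3 − 1 = 2 and tw(G) ≤ 2. Since 6–5–7–1–2–4–3–6 is a cycle in G, G is not acyclic. Forests are exactly the graphs of treewidth ≤ 1, so tw(G) ≥ 2. Hence tw(G) = 2 exactly.

2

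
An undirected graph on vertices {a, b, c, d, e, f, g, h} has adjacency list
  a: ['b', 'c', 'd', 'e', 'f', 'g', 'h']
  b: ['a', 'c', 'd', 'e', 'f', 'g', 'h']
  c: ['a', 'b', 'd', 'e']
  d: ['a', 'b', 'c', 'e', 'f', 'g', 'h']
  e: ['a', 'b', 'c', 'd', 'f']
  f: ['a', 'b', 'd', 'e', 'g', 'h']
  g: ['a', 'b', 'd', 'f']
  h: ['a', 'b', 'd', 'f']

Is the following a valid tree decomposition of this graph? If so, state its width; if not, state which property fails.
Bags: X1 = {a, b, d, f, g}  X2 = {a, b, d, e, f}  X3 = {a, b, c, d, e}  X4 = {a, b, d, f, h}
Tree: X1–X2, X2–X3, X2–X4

Yes; width 4.

Every vertex of G appears in some bag (union = {a, b, c, d, e, f, g, h}); every edge is covered by a bag; and for each vertex v the set of bags containing v is connected in the bag tree. The decomposition is therefore valid. The largest bag has 5 vertices, so the width is 4.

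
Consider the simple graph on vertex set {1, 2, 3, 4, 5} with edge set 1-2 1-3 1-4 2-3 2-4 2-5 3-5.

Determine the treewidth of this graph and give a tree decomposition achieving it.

Treewidth 2.
Bags: B1 = {1, 2, 3}  B2 = {2, 3, 5}  B3 = {1, 2, 4}
Tree: B1–B2, B1–B3

Every bag has size at most 3, so the width is 3 − 1 = 2 and tw(G) ≤ 2. On the other hand G contains the 3-clique {1, 2, 3}. A clique must lie in a single bag of any decomposition, so no decomposition can have width below 2. The upper and lower bounds meet at 2, so that is the treewidth.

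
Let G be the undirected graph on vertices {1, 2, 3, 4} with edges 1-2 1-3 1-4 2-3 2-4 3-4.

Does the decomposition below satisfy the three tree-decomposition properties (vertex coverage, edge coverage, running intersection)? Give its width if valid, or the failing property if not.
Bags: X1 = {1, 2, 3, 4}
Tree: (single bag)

Checking the three conditions: (i) the bags cover all of {1, 2, 3, 4}; (ii) for each edge, some bag contains both endpoints; (iii) the bags containing any fixed vertex form a subtree. All hold, so the decomposition is valid with width 4 − 1 = 3.

Yes; width 3.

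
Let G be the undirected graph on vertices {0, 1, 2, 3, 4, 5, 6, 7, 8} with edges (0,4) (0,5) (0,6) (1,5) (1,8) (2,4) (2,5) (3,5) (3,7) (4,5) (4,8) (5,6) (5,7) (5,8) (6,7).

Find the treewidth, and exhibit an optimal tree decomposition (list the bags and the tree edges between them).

Every bag has size at most 3, so the width is 3 − 1 = 2 and tw(G) ≤ 2. On the other hand G contains the 3-clique {1, 5, 8}. A clique must lie in a single bag of any decomposition, so no decomposition can have width below 2. Hence tw(G) = 2 exactly.

Treewidth 2.
Bags: B1 = {4, 5, 8}  B2 = {0, 4, 5}  B3 = {0, 5, 6}  B4 = {2, 4, 5}  B5 = {1, 5, 8}  B6 = {5, 6, 7}  B7 = {3, 5, 7}
Tree: B1–B2, B2–B3, B1–B4, B1–B5, B3–B6, B6–B7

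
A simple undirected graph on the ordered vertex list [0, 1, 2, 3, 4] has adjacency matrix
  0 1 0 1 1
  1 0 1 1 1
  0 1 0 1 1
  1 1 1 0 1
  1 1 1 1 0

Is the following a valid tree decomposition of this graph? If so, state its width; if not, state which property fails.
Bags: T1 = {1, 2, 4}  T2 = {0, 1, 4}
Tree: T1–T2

No — vertex 3 appears in no bag.

A tree decomposition must satisfy three properties: every vertex lies in some bag; for every edge, both endpoints lie together in some bag; and for every vertex, the bags containing it form a connected subtree. Here vertex 3 appears in no bag, so the decomposition is invalid.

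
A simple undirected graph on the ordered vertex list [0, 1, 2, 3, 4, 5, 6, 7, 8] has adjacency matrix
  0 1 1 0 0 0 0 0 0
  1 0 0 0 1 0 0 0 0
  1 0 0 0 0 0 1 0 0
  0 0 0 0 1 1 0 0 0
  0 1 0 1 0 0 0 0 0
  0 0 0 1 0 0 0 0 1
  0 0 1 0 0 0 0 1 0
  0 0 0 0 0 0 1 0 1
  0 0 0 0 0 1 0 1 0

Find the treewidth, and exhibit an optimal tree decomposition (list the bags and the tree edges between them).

Each bag holds 3 vertices, so the decomposition has width 2, which upper-bounds the treewidth. Since 5–8–7–6–2–0–1–4–3–5 is a cycle in G, G is not acyclic. Forests are exactly the graphs of treewidth ≤ 1, so tw(G) ≥ 2. Therefore the treewidth is 2.

Treewidth 2.
One optimal decomposition is:
Bags: B1 = {5, 7, 8}  B2 = {5, 6, 7}  B3 = {2, 5, 6}  B4 = {0, 2, 5}  B5 = {0, 1, 5}  B6 = {1, 4, 5}  B7 = {3, 4, 5}
Tree: B1–B2, B2–B3, B3–B4, B4–B5, B5–B6, B6–B7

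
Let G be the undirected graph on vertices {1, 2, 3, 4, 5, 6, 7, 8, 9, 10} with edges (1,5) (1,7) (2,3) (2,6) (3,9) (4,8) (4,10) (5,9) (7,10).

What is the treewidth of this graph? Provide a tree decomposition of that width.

Treewidth 1.
One such decomposition:
Bags: B1 = {4, 8}  B2 = {4, 10}  B3 = {7, 10}  B4 = {1, 7}  B5 = {1, 5}  B6 = {5, 9}  B7 = {3, 9}  B8 = {2, 3}  B9 = {2, 6}
Tree: B1–B2, B2–B3, B3–B4, B4–B5, B5–B6, B6–B7, B7–B8, B8–B9

Each bag holds 2 vertices, so the decomposition has width 1, which upper-bounds the treewidth. Since G has at least one edge (e.g. 8–4), it is not an edgeless graph, so tw(G) ≥ 1. Hence tw(G) = 1 exactly.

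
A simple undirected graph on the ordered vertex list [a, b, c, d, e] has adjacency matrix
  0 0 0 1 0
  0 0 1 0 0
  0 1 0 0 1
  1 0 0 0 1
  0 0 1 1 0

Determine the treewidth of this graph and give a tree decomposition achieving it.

The largest bag has 2 vertices, giving width 1; this decomposition certifies tw(G) ≤ 1. Any graph with an edge has treewidth ≥ 1, and G has the edge a–d. Therefore the treewidth is 1.

Treewidth 1.
One such decomposition:
Bags: B1 = {a, d}  B2 = {d, e}  B3 = {c, e}  B4 = {b, c}
Tree: B1–B2, B2–B3, B3–B4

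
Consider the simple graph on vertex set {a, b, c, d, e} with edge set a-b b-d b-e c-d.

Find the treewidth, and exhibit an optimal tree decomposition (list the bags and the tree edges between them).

Treewidth 1.
One optimal decomposition is:
Bags: B1 = {b, d}  B2 = {a, b}  B3 = {c, d}  B4 = {b, e}
Tree: B1–B2, B1–B3, B1–B4

Each bag holds 2 vertices, so the decomposition has width 1, which upper-bounds the treewidth. Since G has at least one edge (e.g. d–b), it is not an edgeless graph, so tw(G) ≥ 1. Combining the bounds, tw(G) = 1.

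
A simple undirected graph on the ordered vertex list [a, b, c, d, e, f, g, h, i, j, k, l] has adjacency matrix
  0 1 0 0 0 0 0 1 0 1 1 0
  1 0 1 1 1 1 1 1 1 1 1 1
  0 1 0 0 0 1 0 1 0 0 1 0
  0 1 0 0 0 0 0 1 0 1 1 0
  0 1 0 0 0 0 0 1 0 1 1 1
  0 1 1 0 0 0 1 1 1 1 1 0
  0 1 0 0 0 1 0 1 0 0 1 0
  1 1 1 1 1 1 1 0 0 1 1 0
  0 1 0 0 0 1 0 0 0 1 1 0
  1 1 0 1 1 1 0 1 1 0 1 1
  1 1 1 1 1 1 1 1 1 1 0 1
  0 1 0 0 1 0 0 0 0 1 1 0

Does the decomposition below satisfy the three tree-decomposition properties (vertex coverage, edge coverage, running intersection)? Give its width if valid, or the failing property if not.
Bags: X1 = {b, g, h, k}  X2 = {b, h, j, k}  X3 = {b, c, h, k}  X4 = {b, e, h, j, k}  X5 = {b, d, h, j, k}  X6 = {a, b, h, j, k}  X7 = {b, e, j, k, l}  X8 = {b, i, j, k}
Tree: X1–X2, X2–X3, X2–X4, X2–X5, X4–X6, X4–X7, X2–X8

A tree decomposition must satisfy three properties: every vertex lies in some bag; for every edge, both endpoints lie together in some bag; and for every vertex, the bags containing it form a connected subtree. Here vertex f appears in no bag, so the decomposition is invalid.

No — vertex f appears in no bag.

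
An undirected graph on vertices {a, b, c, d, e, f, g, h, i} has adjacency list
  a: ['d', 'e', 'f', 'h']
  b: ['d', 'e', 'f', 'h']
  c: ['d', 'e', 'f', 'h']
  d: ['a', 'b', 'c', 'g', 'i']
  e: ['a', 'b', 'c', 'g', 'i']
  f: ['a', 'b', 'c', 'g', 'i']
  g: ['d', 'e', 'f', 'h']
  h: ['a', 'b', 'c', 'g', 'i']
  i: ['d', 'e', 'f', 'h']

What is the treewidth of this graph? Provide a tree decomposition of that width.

Each bag holds 5 vertices, so the decomposition has width 4, which upper-bounds the treewidth. For the lower bound: the 5 vertex sets {c,e}, {b,d}, {a,f}, {h}, {g} are disjoint, each induces a connected subgraph, and every pair is joined by at least one edge of G. Contracting each set to a single vertex therefore yields K_{5} as a minor, and since treewidth is minor-monotone, tw(G) ≥ tw(K_{5}) = 4. Therefore the treewidth is 4.

Treewidth 4.
One optimal decomposition is:
Bags: B1 = {c, d, e, f, h}  B2 = {b, d, e, f, h}  B3 = {a, d, e, f, h}  B4 = {d, e, f, g, h}  B5 = {d, e, f, h, i}
Tree: B1–B2, B2–B3, B3–B4, B4–B5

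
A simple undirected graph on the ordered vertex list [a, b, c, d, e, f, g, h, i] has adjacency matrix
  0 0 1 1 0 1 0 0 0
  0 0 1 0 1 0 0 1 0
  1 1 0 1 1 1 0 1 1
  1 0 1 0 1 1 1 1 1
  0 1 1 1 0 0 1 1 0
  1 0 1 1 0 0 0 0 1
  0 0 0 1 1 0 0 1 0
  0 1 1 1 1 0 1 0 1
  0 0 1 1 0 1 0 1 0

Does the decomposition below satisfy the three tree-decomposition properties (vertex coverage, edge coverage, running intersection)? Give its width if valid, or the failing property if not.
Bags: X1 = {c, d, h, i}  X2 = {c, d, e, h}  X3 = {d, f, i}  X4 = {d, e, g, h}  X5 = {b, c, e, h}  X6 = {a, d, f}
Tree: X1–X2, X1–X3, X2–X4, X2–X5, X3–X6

No — edge (c,f) lies in no bag.

A tree decomposition must satisfy three properties: every vertex lies in some bag; for every edge, both endpoints lie together in some bag; and for every vertex, the bags containing it form a connected subtree. Here edge (c,f) lies in no bag, so the decomposition is invalid.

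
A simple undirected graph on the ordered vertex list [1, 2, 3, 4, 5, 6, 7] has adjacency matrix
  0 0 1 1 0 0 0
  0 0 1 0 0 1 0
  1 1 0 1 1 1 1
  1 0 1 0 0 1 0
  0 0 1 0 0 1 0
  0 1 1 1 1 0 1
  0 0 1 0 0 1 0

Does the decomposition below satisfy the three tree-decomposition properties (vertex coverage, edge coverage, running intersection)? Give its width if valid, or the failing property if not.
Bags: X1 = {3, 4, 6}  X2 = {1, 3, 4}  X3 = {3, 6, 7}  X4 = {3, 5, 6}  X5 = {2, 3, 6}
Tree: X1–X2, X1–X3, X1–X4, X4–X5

Yes; width 2.

Every vertex of G appears in some bag (union = {1, 2, 3, 4, 5, 6, 7}); every edge is covered by a bag; and for each vertex v the set of bags containing v is connected in the bag tree. The decomposition is therefore valid. The largest bag has 3 vertices, so the width is 2.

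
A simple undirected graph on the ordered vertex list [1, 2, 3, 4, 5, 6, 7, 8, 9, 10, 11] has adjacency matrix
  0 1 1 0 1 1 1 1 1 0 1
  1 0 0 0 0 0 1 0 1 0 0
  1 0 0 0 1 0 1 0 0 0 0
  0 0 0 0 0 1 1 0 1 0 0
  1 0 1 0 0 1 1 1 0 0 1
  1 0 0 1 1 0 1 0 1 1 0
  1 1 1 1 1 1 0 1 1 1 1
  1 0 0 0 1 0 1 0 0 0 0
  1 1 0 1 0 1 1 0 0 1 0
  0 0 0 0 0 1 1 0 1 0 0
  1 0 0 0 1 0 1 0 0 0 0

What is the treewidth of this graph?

A width-3 tree decomposition is:
Bags: B1 = {1, 5, 7, 8}  B2 = {1, 5, 6, 7}  B3 = {1, 6, 7, 9}  B4 = {6, 7, 9, 10}  B5 = {1, 3, 5, 7}  B6 = {1, 5, 7, 11}  B7 = {1, 2, 7, 9}  B8 = {4, 6, 7, 9}
Tree: B1–B2, B2–B3, B3–B4, B1–B5, B5–B6, B3–B7, B3–B8
Every bag has size at most 4, so the width is 4 − 1 = 3 and tw(G) ≤ 3. Conversely, {1, 2, 7, 9} is a clique of size 4, and the vertices of any clique must share a bag in every tree decomposition; so some bag has ≥ 4 vertices and tw(G) ≥ 3. Therefore the treewidth is 3.

3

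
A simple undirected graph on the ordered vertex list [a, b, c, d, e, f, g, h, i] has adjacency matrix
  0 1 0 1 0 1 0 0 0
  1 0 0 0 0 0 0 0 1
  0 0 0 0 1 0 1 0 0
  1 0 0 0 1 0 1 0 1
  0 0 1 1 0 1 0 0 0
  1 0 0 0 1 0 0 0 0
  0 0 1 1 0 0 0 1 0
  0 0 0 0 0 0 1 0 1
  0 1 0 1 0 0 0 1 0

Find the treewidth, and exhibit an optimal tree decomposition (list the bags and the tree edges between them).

Treewidth 3.
One optimal decomposition is:
Bags: B1 = {a, b, f, i}  B2 = {a, d, f, i}  B3 = {d, e, f, i}  B4 = {d, e, h, i}  B5 = {d, e, g, h}  B6 = {c, e, g, h}
Tree: B1–B2, B2–B3, B3–B4, B4–B5, B5–B6

Each bag holds 4 vertices, so the decomposition has width 3, which upper-bounds the treewidth. For the lower bound: the 4 vertex sets {a,b,f}, {i}, {d}, {c,e,g,h} are disjoint, each induces a connected subgraph, and every pair is joined by at least one edge of G. Contracting each set to a single vertex therefore yields K_{4} as a minor, and since treewidth is minor-monotone, tw(G) ≥ tw(K_{4}) = 3. Combining the bounds, tw(G) = 3.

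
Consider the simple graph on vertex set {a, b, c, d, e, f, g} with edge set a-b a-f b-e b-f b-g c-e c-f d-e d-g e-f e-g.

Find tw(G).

A width-2 tree decomposition is:
Bags: B1 = {b, e, f}  B2 = {c, e, f}  B3 = {a, b, f}  B4 = {b, e, g}  B5 = {d, e, g}
Tree: B1–B2, B1–B3, B1–B4, B4–B5
Every bag has size at most 3, so the width is 3 − 1 = 2 and tw(G) ≤ 2. For the lower bound, the 3 vertices {d, e, g} are pairwise adjacent, and any tree decomposition puts a clique entirely inside one bag — forcing width ≥ 2. Combining the bounds, tw(G) = 2.

2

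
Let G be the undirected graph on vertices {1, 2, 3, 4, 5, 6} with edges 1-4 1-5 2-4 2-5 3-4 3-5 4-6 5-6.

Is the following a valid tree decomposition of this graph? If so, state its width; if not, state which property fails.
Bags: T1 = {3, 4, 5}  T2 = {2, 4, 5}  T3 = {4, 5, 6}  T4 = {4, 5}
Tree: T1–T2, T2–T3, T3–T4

A tree decomposition must satisfy three properties: every vertex lies in some bag; for every edge, both endpoints lie together in some bag; and for every vertex, the bags containing it form a connected subtree. Here vertex 1 appears in no bag, so the decomposition is invalid.

No — vertex 1 appears in no bag.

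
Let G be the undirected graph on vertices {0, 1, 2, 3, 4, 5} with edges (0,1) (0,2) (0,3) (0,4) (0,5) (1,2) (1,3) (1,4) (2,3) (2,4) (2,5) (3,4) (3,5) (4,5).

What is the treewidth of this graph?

4

A width-4 tree decomposition is:
Bags: B1 = {0, 2, 3, 4, 5}  B2 = {0, 1, 2, 3, 4}
Tree: B1–B2
Each bag holds 5 vertices, so the decomposition has width 4, which upper-bounds the treewidth. On the other hand G contains the 5-clique {0, 1, 2, 3, 4}. A clique must lie in a single bag of any decomposition, so no decomposition can have width below 4. Hence tw(G) = 4 exactly.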